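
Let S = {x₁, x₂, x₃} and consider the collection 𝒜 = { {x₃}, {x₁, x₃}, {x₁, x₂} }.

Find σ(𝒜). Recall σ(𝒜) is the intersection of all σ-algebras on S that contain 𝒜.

σ(𝒜) (8 sets): { {}, {x₁}, {x₂}, {x₃}, {x₁, x₂}, {x₁, x₃}, {x₂, x₃}, S }

Check:
Initial family (5 sets): { {}, {x₃}, {x₁, x₂}, {x₁, x₃}, S }.
Iteration 1 adds 1:
  {x₂}  = {x₁, x₃}ᶜ
  — 6 sets.
Iteration 2 adds 1:
  {x₂, x₃}  = {x₃} ∪ {x₂}
  — 7 sets.
Iteration 3: +1 →
  {x₁}  = {x₂, x₃}ᶜ
  — 8 sets.
Iteration 4: stable.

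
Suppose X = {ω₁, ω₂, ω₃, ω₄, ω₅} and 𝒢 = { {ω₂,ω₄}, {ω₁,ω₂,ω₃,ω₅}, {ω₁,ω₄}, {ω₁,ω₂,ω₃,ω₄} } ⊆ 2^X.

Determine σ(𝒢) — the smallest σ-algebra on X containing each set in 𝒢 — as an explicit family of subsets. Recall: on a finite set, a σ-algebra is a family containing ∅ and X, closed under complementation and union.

Start: 𝒢 ∪ {∅, X} = { {}, {ω₁,ω₄}, {ω₂,ω₄}, {ω₁,ω₂,ω₃,ω₄}, {ω₁,ω₂,ω₃,ω₅}, X }.
Step 1 adds 5:
  {ω₄}  = {ω₁,ω₂,ω₃,ω₅}ᶜ
  {ω₅}  = {ω₁,ω₂,ω₃,ω₄}ᶜ
  {ω₁,ω₂,ω₄}  = {ω₁,ω₄} ∪ {ω₂,ω₄}
  {ω₁,ω₃,ω₅}  = {ω₂,ω₄}ᶜ
  {ω₂,ω₃,ω₅}  = {ω₁,ω₄}ᶜ
  [11 total]
Step 2 adds 7:
  {ω₃,ω₅}  = {ω₁,ω₂,ω₄}ᶜ
  {ω₄,ω₅}  = {ω₅} ∪ {ω₄}
  {ω₁,ω₄,ω₅}  = {ω₅} ∪ {ω₁,ω₄}
  {ω₂,ω₄,ω₅}  = {ω₅} ∪ {ω₂,ω₄}
  {ω₁,ω₂,ω₄,ω₅}  = {ω₁,ω₂,ω₄} ∪ {ω₅}
  {ω₁,ω₃,ω₄,ω₅}  = {ω₁,ω₃,ω₅} ∪ {ω₁,ω₄}
  {ω₂,ω₃,ω₄,ω₅}  = {ω₂,ω₃,ω₅} ∪ {ω₄}
  [18 total]
Step 3 adds 7:
  {ω₁}  = {ω₂,ω₃,ω₄,ω₅}ᶜ
  {ω₂}  = {ω₁,ω₃,ω₄,ω₅}ᶜ
  {ω₃}  = {ω₁,ω₂,ω₄,ω₅}ᶜ
  {ω₁,ω₃}  = {ω₂,ω₄,ω₅}ᶜ
  {ω₂,ω₃}  = {ω₁,ω₄,ω₅}ᶜ
  {ω₁,ω₂,ω₃}  = {ω₄,ω₅}ᶜ
  {ω₃,ω₄,ω₅}  = {ω₄,ω₅} ∪ {ω₃,ω₅}
  [25 total]
Step 4. New:
  {ω₁,ω₂}  = {ω₃,ω₄,ω₅}ᶜ
  {ω₁,ω₅}  = {ω₅} ∪ {ω₁}
  {ω₂,ω₅}  = {ω₂} ∪ {ω₅}
  {ω₃,ω₄}  = {ω₃} ∪ {ω₄}
  {ω₁,ω₃,ω₄}  = {ω₃} ∪ {ω₁,ω₄}
  {ω₂,ω₃,ω₄}  = {ω₃} ∪ {ω₂,ω₄}
  [31 total]
Step 5: +1 →
  {ω₁,ω₂,ω₅}  = {ω₃,ω₄}ᶜ
  [32 total]
Step 6: already closed under ᶜ and ∪.

Therefore σ(𝒢) = { {}, {ω₁}, {ω₂}, {ω₃}, {ω₄}, {ω₅}, {ω₁,ω₂}, {ω₁,ω₃}, {ω₁,ω₄}, {ω₁,ω₅}, {ω₂,ω₃}, {ω₂,ω₄}, {ω₂,ω₅}, {ω₃,ω₄}, {ω₃,ω₅}, {ω₄,ω₅}, {ω₁,ω₂,ω₃}, {ω₁,ω₂,ω₄}, {ω₁,ω₂,ω₅}, {ω₁,ω₃,ω₄}, {ω₁,ω₃,ω₅}, {ω₁,ω₄,ω₅}, {ω₂,ω₃,ω₄}, {ω₂,ω₃,ω₅}, {ω₂,ω₄,ω₅}, {ω₃,ω₄,ω₅}, {ω₁,ω₂,ω₃,ω₄}, {ω₁,ω₂,ω₃,ω₅}, {ω₁,ω₂,ω₄,ω₅}, {ω₁,ω₃,ω₄,ω₅}, {ω₂,ω₃,ω₄,ω₅}, X } (|σ(𝒢)| = 32).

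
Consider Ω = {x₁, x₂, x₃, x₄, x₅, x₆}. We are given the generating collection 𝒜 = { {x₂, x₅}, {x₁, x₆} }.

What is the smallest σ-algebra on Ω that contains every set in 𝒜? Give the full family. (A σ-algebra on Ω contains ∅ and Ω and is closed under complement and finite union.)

Seed the family with 𝒜 together with ∅ and Ω: { {}, {x₁, x₆}, {x₂, x₅}, Ω }.
Step 1: +3 →
  {x₁, x₂, x₅, x₆}  = {x₂, x₅} ∪ {x₁, x₆}
  {x₁, x₃, x₄, x₆}  = ᶜ of {x₂, x₅}
  {x₂, x₃, x₄, x₅}  = ᶜ of {x₁, x₆}
  [7 total]
Step 2 adds 1:
  {x₃, x₄}  = ᶜ of {x₁, x₂, x₅, x₆}
  [8 total]
Step 3: stable.

Hence σ(𝒜) has 8 members: { {}, {x₁, x₆}, {x₂, x₅}, {x₃, x₄}, {x₁, x₂, x₅, x₆}, {x₁, x₃, x₄, x₆}, {x₂, x₃, x₄, x₅}, Ω }.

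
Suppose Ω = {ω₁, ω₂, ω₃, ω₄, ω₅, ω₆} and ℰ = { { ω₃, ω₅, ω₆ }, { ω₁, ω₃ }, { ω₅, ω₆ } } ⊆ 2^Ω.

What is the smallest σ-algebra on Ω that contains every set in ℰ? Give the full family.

σ(ℰ) = { ∅, { ω₁ }, { ω₃ }, { ω₁, ω₃ }, { ω₂, ω₄ }, { ω₅, ω₆ }, { ω₁, ω₂, ω₄ }, { ω₁, ω₅, ω₆ }, { ω₂, ω₃, ω₄ }, { ω₃, ω₅, ω₆ }, { ω₁, ω₂, ω₃, ω₄ }, { ω₁, ω₃, ω₅, ω₆ }, { ω₂, ω₄, ω₅, ω₆ }, { ω₁, ω₂, ω₄, ω₅, ω₆ }, { ω₂, ω₃, ω₄, ω₅, ω₆ }, Ω }

Trace:
Take S₀ = ℰ ∪ {∅, Ω} = { ∅, { ω₁, ω₃ }, { ω₅, ω₆ }, { ω₃, ω₅, ω₆ }, Ω }.
Pass 1 (4 new):
  { ω₁, ω₂, ω₄ }  = ᶜ of { ω₃, ω₅, ω₆ }
  { ω₁, ω₂, ω₃, ω₄ }  = ᶜ of { ω₅, ω₆ }
  { ω₁, ω₃, ω₅, ω₆ }  = { ω₅, ω₆ } ∪ { ω₁, ω₃ }
  { ω₂, ω₄, ω₅, ω₆ }  = ᶜ of { ω₁, ω₃ }
Pass 2 (3 new):
  { ω₂, ω₄ }  = ᶜ of { ω₁, ω₃, ω₅, ω₆ }
  { ω₁, ω₂, ω₄, ω₅, ω₆ }  = { ω₅, ω₆ } ∪ { ω₁, ω₂, ω₄ }
  { ω₂, ω₃, ω₄, ω₅, ω₆ }  = { ω₂, ω₄, ω₅, ω₆ } ∪ { ω₃, ω₅, ω₆ }
Pass 3. New:
  { ω₁ }  = ᶜ of { ω₂, ω₃, ω₄, ω₅, ω₆ }
  { ω₃ }  = ᶜ of { ω₁, ω₂, ω₄, ω₅, ω₆ }
Pass 4 (2 new):
  { ω₁, ω₅, ω₆ }  = { ω₅, ω₆ } ∪ { ω₁ }
  { ω₂, ω₃, ω₄ }  = { ω₃ } ∪ { ω₂, ω₄ }
Pass 5 adds nothing — fixpoint reached.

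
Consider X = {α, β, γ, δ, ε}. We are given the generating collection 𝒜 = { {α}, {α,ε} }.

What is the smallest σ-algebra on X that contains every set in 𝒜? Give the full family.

Initial family (4 sets): { {}, {α}, {α,ε}, X }.
Iteration 1. New:
  {β,γ,δ}  = X∖{α,ε}
  {β,γ,δ,ε}  = X∖{α}
  — 6 sets.
Iteration 2 (1 new):
  {α,β,γ,δ}  = {β,γ,δ} ∪ {α}
  — 7 sets.
Iteration 3 adds 1:
  {ε}  = X∖{α,β,γ,δ}
  — 8 sets.
Iteration 4: stable.

Hence σ(𝒜) has 8 members: { {}, {α}, {ε}, {α,ε}, {β,γ,δ}, {α,β,γ,δ}, {β,γ,δ,ε}, X }.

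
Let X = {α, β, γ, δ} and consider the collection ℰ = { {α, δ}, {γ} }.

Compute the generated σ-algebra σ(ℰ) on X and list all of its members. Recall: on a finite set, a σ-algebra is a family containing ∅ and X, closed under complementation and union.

Begin from { {}, {γ}, {α, δ}, X } (that is, ℰ plus ∅ and X).
Iteration 1: 3 new —
  {β, γ}  = {α, δ}ᶜ
  {α, β, δ}  = {γ}ᶜ
  {α, γ, δ}  = {γ} ∪ {α, δ}
  |family| = 7
Iteration 2: 1 new —
  {β}  = {α, γ, δ}ᶜ
  |family| = 8
Iteration 3: closed — nothing new.

Therefore σ(ℰ) = { {}, {β}, {γ}, {α, δ}, {β, γ}, {α, β, δ}, {α, γ, δ}, X } (|σ(ℰ)| = 8).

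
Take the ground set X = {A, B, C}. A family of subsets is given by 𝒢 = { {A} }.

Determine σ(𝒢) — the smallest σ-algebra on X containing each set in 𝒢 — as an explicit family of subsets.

Take S₀ = 𝒢 ∪ {∅, X} = { {}, {A}, X }.
Step 1 adds 1:
  {B, C}  = X∖{A}
  (now 4)
Step 2: already closed under ᶜ and ∪.

|σ(𝒢)| = 4.  σ(𝒢) = { {}, {A}, {B, C}, X }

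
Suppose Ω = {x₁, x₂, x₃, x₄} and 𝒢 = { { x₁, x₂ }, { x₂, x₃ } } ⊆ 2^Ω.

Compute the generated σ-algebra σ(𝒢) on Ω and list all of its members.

Answer: σ(𝒢) = { ∅, { x₁ }, { x₂ }, { x₃ }, { x₄ }, { x₁, x₂ }, { x₁, x₃ }, { x₁, x₄ }, { x₂, x₃ }, { x₂, x₄ }, { x₃, x₄ }, { x₁, x₂, x₃ }, { x₁, x₂, x₄ }, { x₁, x₃, x₄ }, { x₂, x₃, x₄ }, Ω }

Working:
Begin from { ∅, { x₁, x₂ }, { x₂, x₃ }, Ω } (that is, 𝒢 plus ∅ and Ω).
Iteration 1 (3 new):
  { x₁, x₄ }  = { x₂, x₃ }ᶜ
  { x₃, x₄ }  = { x₁, x₂ }ᶜ
  { x₁, x₂, x₃ }  = { x₁, x₂ } ∪ { x₂, x₃ }
  — 7 sets.
Iteration 2 adds 4:
  { x₄ }  = { x₁, x₂, x₃ }ᶜ
  { x₁, x₂, x₄ }  = { x₁, x₄ } ∪ { x₁, x₂ }
  { x₁, x₃, x₄ }  = { x₃, x₄ } ∪ { x₁, x₄ }
  { x₂, x₃, x₄ }  = { x₃, x₄ } ∪ { x₂, x₃ }
  — 11 sets.
Iteration 3: +3 →
  { x₁ }  = { x₂, x₃, x₄ }ᶜ
  { x₂ }  = { x₁, x₃, x₄ }ᶜ
  { x₃ }  = { x₁, x₂, x₄ }ᶜ
  — 14 sets.
Iteration 4 (2 new):
  { x₁, x₃ }  = { x₃ } ∪ { x₁ }
  { x₂, x₄ }  = { x₄ } ∪ { x₂ }
  — 16 sets.
Iteration 5: closed — nothing new.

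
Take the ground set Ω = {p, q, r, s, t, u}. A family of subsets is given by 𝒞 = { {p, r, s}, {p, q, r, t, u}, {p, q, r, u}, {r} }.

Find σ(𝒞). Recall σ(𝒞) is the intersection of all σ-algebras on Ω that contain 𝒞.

Start: 𝒞 ∪ {∅, Ω} = { {}, {r}, {p, r, s}, {p, q, r, u}, {p, q, r, t, u}, Ω }.
Iteration 1 adds 5:
  {s}  = complement {p, q, r, t, u}
  {s, t}  = complement {p, q, r, u}
  {q, t, u}  = complement {p, r, s}
  {p, q, r, s, u}  = {p, r, s} ∪ {p, q, r, u}
  {p, q, s, t, u}  = complement {r}
Iteration 2 (6 new):
  {t}  = complement {p, q, r, s, u}
  {r, s}  = {r} ∪ {s}
  {r, s, t}  = {s, t} ∪ {r}
  {p, r, s, t}  = {s, t} ∪ {p, r, s}
  {q, r, t, u}  = {q, t, u} ∪ {r}
  {q, s, t, u}  = {q, t, u} ∪ {s, t}
Iteration 3: +7 →
  {p, r}  = complement {q, s, t, u}
  {p, s}  = complement {q, r, t, u}
  {q, u}  = complement {p, r, s, t}
  {r, t}  = {r} ∪ {t}
  {p, q, u}  = complement {r, s, t}
  {p, q, t, u}  = complement {r, s}
  {q, r, s, t, u}  = {s, t} ∪ {q, r, t, u}
Iteration 4 adds 7:
  {p}  = complement {q, r, s, t, u}
  {p, r, t}  = {t} ∪ {p, r}
  {p, s, t}  = {t} ∪ {p, s}
  {q, r, u}  = {q, u} ∪ {r}
  {q, s, u}  = {q, u} ∪ {s}
  {p, q, s, u}  = complement {r, t}
  {q, r, s, u}  = {r, s} ∪ {q, u}
Iteration 5: +1 →
  {p, t}  = complement {q, r, s, u}
Iteration 6 adds nothing — fixpoint reached.

|σ(𝒞)| = 32.  σ(𝒞) = { {}, {p}, {r}, {s}, {t}, {p, r}, {p, s}, {p, t}, {q, u}, {r, s}, {r, t}, {s, t}, {p, q, u}, {p, r, s}, {p, r, t}, {p, s, t}, {q, r, u}, {q, s, u}, {q, t, u}, {r, s, t}, {p, q, r, u}, {p, q, s, u}, {p, q, t, u}, {p, r, s, t}, {q, r, s, u}, {q, r, t, u}, {q, s, t, u}, {p, q, r, s, u}, {p, q, r, t, u}, {p, q, s, t, u}, {q, r, s, t, u}, Ω }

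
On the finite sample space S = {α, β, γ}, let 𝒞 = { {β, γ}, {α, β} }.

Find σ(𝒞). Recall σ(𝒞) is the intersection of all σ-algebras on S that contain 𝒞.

σ(𝒞) (8 sets): { ∅, {α}, {β}, {γ}, {α, β}, {α, γ}, {β, γ}, S }

Trace:
Initial family (4 sets): { ∅, {α, β}, {β, γ}, S }.
Iteration 1 adds 2:
  {α}  = S∖{β, γ}
  {γ}  = S∖{α, β}
  |family| = 6
Iteration 2. New:
  {α, γ}  = {γ} ∪ {α}
  |family| = 7
Iteration 3: +1 →
  {β}  = S∖{α, γ}
  |family| = 8
Iteration 4: already closed under ᶜ and ∪.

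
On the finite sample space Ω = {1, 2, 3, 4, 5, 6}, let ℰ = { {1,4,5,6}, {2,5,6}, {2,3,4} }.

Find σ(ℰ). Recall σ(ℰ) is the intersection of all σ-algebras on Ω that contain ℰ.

|σ(ℰ)| = 32.  σ(ℰ) = { ∅, {1}, {2}, {3}, {4}, {1,2}, {1,3}, {1,4}, {2,3}, {2,4}, {3,4}, {5,6}, {1,2,3}, {1,2,4}, {1,3,4}, {1,5,6}, {2,3,4}, {2,5,6}, {3,5,6}, {4,5,6}, {1,2,3,4}, {1,2,5,6}, {1,3,5,6}, {1,4,5,6}, {2,3,5,6}, {2,4,5,6}, {3,4,5,6}, {1,2,3,5,6}, {1,2,4,5,6}, {1,3,4,5,6}, {2,3,4,5,6}, Ω }

Check:
Start: ℰ ∪ {∅, Ω} = { ∅, {2,3,4}, {2,5,6}, {1,4,5,6}, Ω }.
Round 1: 5 new —
  {2,3}  = Ω∖{1,4,5,6}
  {1,3,4}  = Ω∖{2,5,6}
  {1,5,6}  = Ω∖{2,3,4}
  {1,2,4,5,6}  = {1,4,5,6} ∪ {2,5,6}
  {2,3,4,5,6}  = {2,3,4} ∪ {2,5,6}
  (now 10)
Round 2. New:
  {1}  = Ω∖{2,3,4,5,6}
  {3}  = Ω∖{1,2,4,5,6}
  {1,2,3,4}  = {2,3,4} ∪ {1,3,4}
  {1,2,5,6}  = {2,5,6} ∪ {1,5,6}
  {2,3,5,6}  = {2,5,6} ∪ {2,3}
  {1,2,3,5,6}  = {2,3} ∪ {1,5,6}
  {1,3,4,5,6}  = {1,4,5,6} ∪ {1,3,4}
  (now 17)
Round 3 (8 new):
  {2}  = Ω∖{1,3,4,5,6}
  {4}  = Ω∖{1,2,3,5,6}
  {1,3}  = {3} ∪ {1}
  {1,4}  = Ω∖{2,3,5,6}
  {3,4}  = Ω∖{1,2,5,6}
  {5,6}  = Ω∖{1,2,3,4}
  {1,2,3}  = {2,3} ∪ {1}
  {1,3,5,6}  = {3} ∪ {1,5,6}
  (now 25)
Round 4: +7 →
  {1,2}  = {1} ∪ {2}
  {2,4}  = Ω∖{1,3,5,6}
  {1,2,4}  = {2} ∪ {1,4}
  {3,5,6}  = {5,6} ∪ {3}
  {4,5,6}  = Ω∖{1,2,3}
  {2,4,5,6}  = Ω∖{1,3}
  {3,4,5,6}  = {3,4} ∪ {5,6}
  (now 32)
Round 5: stable.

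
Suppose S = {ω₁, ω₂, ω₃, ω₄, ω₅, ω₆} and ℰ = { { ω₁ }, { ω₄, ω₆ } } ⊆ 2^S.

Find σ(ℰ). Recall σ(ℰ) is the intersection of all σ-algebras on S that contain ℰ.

Seed the family with ℰ together with ∅ and S: { ∅, { ω₁ }, { ω₄, ω₆ }, S }.
Iteration 1 (3 new):
  { ω₁, ω₄, ω₆ }  = { ω₄, ω₆ } ∪ { ω₁ }
  { ω₁, ω₂, ω₃, ω₅ }  = S∖{ ω₄, ω₆ }
  { ω₂, ω₃, ω₄, ω₅, ω₆ }  = S∖{ ω₁ }
Iteration 2. New:
  { ω₂, ω₃, ω₅ }  = S∖{ ω₁, ω₄, ω₆ }
After Iteration 3 the family is unchanged; done.

σ(ℰ) = { ∅, { ω₁ }, { ω₄, ω₆ }, { ω₁, ω₄, ω₆ }, { ω₂, ω₃, ω₅ }, { ω₁, ω₂, ω₃, ω₅ }, { ω₂, ω₃, ω₄, ω₅, ω₆ }, S }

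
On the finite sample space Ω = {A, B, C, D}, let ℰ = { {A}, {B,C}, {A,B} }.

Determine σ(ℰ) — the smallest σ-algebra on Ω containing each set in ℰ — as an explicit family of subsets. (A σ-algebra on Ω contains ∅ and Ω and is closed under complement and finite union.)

σ(ℰ) (16 sets): { ∅, {A}, {B}, {C}, {D}, {A,B}, {A,C}, {A,D}, {B,C}, {B,D}, {C,D}, {A,B,C}, {A,B,D}, {A,C,D}, {B,C,D}, Ω }

Derivation:
Start: ℰ ∪ {∅, Ω} = { ∅, {A}, {A,B}, {B,C}, Ω }.
Step 1. New:
  {A,D}  = Ω∖{B,C}
  {C,D}  = Ω∖{A,B}
  {A,B,C}  = {B,C} ∪ {A,B}
  {B,C,D}  = Ω∖{A}
  (now 9)
Step 2 adds 3:
  {D}  = Ω∖{A,B,C}
  {A,B,D}  = {A,B} ∪ {A,D}
  {A,C,D}  = {C,D} ∪ {A,D}
  (now 12)
Step 3: +2 →
  {B}  = Ω∖{A,C,D}
  {C}  = Ω∖{A,B,D}
  (now 14)
Step 4. New:
  {A,C}  = {C} ∪ {A}
  {B,D}  = {D} ∪ {B}
  (now 16)
After Step 5 the family is unchanged; done.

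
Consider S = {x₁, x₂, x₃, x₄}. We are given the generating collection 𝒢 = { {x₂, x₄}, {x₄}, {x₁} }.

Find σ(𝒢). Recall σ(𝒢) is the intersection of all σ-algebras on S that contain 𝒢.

Initial family (5 sets): { {}, {x₁}, {x₄}, {x₂, x₄}, S }.
Round 1 adds 5:
  {x₁, x₃}  = complement {x₂, x₄}
  {x₁, x₄}  = {x₄} ∪ {x₁}
  {x₁, x₂, x₃}  = complement {x₄}
  {x₁, x₂, x₄}  = {x₂, x₄} ∪ {x₁}
  {x₂, x₃, x₄}  = complement {x₁}
  [10 total]
Round 2 (3 new):
  {x₃}  = complement {x₁, x₂, x₄}
  {x₂, x₃}  = complement {x₁, x₄}
  {x₁, x₃, x₄}  = {x₁, x₄} ∪ {x₁, x₃}
  [13 total]
Round 3. New:
  {x₂}  = complement {x₁, x₃, x₄}
  {x₃, x₄}  = {x₃} ∪ {x₄}
  [15 total]
Round 4. New:
  {x₁, x₂}  = complement {x₃, x₄}
  [16 total]
Round 5 adds nothing — fixpoint reached.

Therefore σ(𝒢) = { {}, {x₁}, {x₂}, {x₃}, {x₄}, {x₁, x₂}, {x₁, x₃}, {x₁, x₄}, {x₂, x₃}, {x₂, x₄}, {x₃, x₄}, {x₁, x₂, x₃}, {x₁, x₂, x₄}, {x₁, x₃, x₄}, {x₂, x₃, x₄}, S } (|σ(𝒢)| = 16).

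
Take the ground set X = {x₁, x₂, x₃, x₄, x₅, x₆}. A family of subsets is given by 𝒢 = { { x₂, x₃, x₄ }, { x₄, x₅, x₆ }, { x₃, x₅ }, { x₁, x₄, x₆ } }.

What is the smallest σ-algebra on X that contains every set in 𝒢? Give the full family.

Answer: σ(𝒢) = { {  }, { x₁ }, { x₂ }, { x₃ }, { x₄ }, { x₅ }, { x₆ }, { x₁, x₂ }, { x₁, x₃ }, { x₁, x₄ }, { x₁, x₅ }, { x₁, x₆ }, { x₂, x₃ }, { x₂, x₄ }, { x₂, x₅ }, { x₂, x₆ }, { x₃, x₄ }, { x₃, x₅ }, { x₃, x₆ }, { x₄, x₅ }, { x₄, x₆ }, { x₅, x₆ }, { x₁, x₂, x₃ }, { x₁, x₂, x₄ }, { x₁, x₂, x₅ }, { x₁, x₂, x₆ }, { x₁, x₃, x₄ }, { x₁, x₃, x₅ }, { x₁, x₃, x₆ }, { x₁, x₄, x₅ }, { x₁, x₄, x₆ }, { x₁, x₅, x₆ }, { x₂, x₃, x₄ }, { x₂, x₃, x₅ }, { x₂, x₃, x₆ }, { x₂, x₄, x₅ }, { x₂, x₄, x₆ }, { x₂, x₅, x₆ }, { x₃, x₄, x₅ }, { x₃, x₄, x₆ }, { x₃, x₅, x₆ }, { x₄, x₅, x₆ }, { x₁, x₂, x₃, x₄ }, { x₁, x₂, x₃, x₅ }, { x₁, x₂, x₃, x₆ }, { x₁, x₂, x₄, x₅ }, { x₁, x₂, x₄, x₆ }, { x₁, x₂, x₅, x₆ }, { x₁, x₃, x₄, x₅ }, { x₁, x₃, x₄, x₆ }, { x₁, x₃, x₅, x₆ }, { x₁, x₄, x₅, x₆ }, { x₂, x₃, x₄, x₅ }, { x₂, x₃, x₄, x₆ }, { x₂, x₃, x₅, x₆ }, { x₂, x₄, x₅, x₆ }, { x₃, x₄, x₅, x₆ }, { x₁, x₂, x₃, x₄, x₅ }, { x₁, x₂, x₃, x₄, x₆ }, { x₁, x₂, x₃, x₅, x₆ }, { x₁, x₂, x₄, x₅, x₆ }, { x₁, x₃, x₄, x₅, x₆ }, { x₂, x₃, x₄, x₅, x₆ }, X }

Trace:
Start: 𝒢 ∪ {∅, X} = { {  }, { x₃, x₅ }, { x₁, x₄, x₆ }, { x₂, x₃, x₄ }, { x₄, x₅, x₆ }, X }.
Pass 1: 10 new —
  { x₁, x₂, x₃ }  = { x₄, x₅, x₆ }ᶜ
  { x₁, x₅, x₆ }  = { x₂, x₃, x₄ }ᶜ
  { x₂, x₃, x₅ }  = { x₁, x₄, x₆ }ᶜ
  { x₁, x₂, x₄, x₆ }  = { x₃, x₅ }ᶜ
  { x₁, x₄, x₅, x₆ }  = { x₁, x₄, x₆ } ∪ { x₄, x₅, x₆ }
  { x₂, x₃, x₄, x₅ }  = { x₂, x₃, x₄ } ∪ { x₃, x₅ }
  { x₃, x₄, x₅, x₆ }  = { x₃, x₅ } ∪ { x₄, x₅, x₆ }
  { x₁, x₂, x₃, x₄, x₆ }  = { x₂, x₃, x₄ } ∪ { x₁, x₄, x₆ }
  { x₁, x₃, x₄, x₅, x₆ }  = { x₃, x₅ } ∪ { x₁, x₄, x₆ }
  { x₂, x₃, x₄, x₅, x₆ }  = { x₂, x₃, x₄ } ∪ { x₄, x₅, x₆ }
  — 16 sets.
Pass 2: 12 new —
  { x₁ }  = { x₂, x₃, x₄, x₅, x₆ }ᶜ
  { x₂ }  = { x₁, x₃, x₄, x₅, x₆ }ᶜ
  { x₅ }  = { x₁, x₂, x₃, x₄, x₆ }ᶜ
  { x₁, x₂ }  = { x₃, x₄, x₅, x₆ }ᶜ
  { x₁, x₆ }  = { x₂, x₃, x₄, x₅ }ᶜ
  { x₂, x₃ }  = { x₁, x₄, x₅, x₆ }ᶜ
  { x₁, x₂, x₃, x₄ }  = { x₂, x₃, x₄ } ∪ { x₁, x₂, x₃ }
  { x₁, x₂, x₃, x₅ }  = { x₁, x₂, x₃ } ∪ { x₂, x₃, x₅ }
  { x₁, x₃, x₅, x₆ }  = { x₁, x₅, x₆ } ∪ { x₃, x₅ }
  { x₁, x₂, x₃, x₄, x₅ }  = { x₁, x₂, x₃ } ∪ { x₂, x₃, x₄, x₅ }
  { x₁, x₂, x₃, x₅, x₆ }  = { x₁, x₂, x₃ } ∪ { x₁, x₅, x₆ }
  { x₁, x₂, x₄, x₅, x₆ }  = { x₁, x₂, x₄, x₆ } ∪ { x₁, x₄, x₅, x₆ }
  — 28 sets.
Pass 3: 14 new —
  { x₃ }  = { x₁, x₂, x₄, x₅, x₆ }ᶜ
  { x₄ }  = { x₁, x₂, x₃, x₅, x₆ }ᶜ
  { x₆ }  = { x₁, x₂, x₃, x₄, x₅ }ᶜ
  { x₁, x₅ }  = { x₅ } ∪ { x₁ }
  { x₂, x₄ }  = { x₁, x₃, x₅, x₆ }ᶜ
  { x₂, x₅ }  = { x₂ } ∪ { x₅ }
  { x₄, x₆ }  = { x₁, x₂, x₃, x₅ }ᶜ
  { x₅, x₆ }  = { x₁, x₂, x₃, x₄ }ᶜ
  { x₁, x₂, x₅ }  = { x₁, x₂ } ∪ { x₅ }
  { x₁, x₂, x₆ }  = { x₁, x₂ } ∪ { x₁, x₆ }
  { x₁, x₃, x₅ }  = { x₃, x₅ } ∪ { x₁ }
  { x₁, x₂, x₃, x₆ }  = { x₁, x₂, x₃ } ∪ { x₁, x₆ }
  { x₁, x₂, x₅, x₆ }  = { x₁, x₂ } ∪ { x₁, x₅, x₆ }
  { x₂, x₄, x₅, x₆ }  = { x₂ } ∪ { x₄, x₅, x₆ }
  — 42 sets.
Pass 4 adds 21:
  { x₁, x₃ }  = { x₂, x₄, x₅, x₆ }ᶜ
  { x₁, x₄ }  = { x₄ } ∪ { x₁ }
  { x₂, x₆ }  = { x₂ } ∪ { x₆ }
  { x₃, x₄ }  = { x₁, x₂, x₅, x₆ }ᶜ
  { x₃, x₆ }  = { x₃ } ∪ { x₆ }
  { x₄, x₅ }  = { x₁, x₂, x₃, x₆ }ᶜ
  { x₁, x₂, x₄ }  = { x₁, x₂ } ∪ { x₄ }
  { x₁, x₃, x₆ }  = { x₁, x₆ } ∪ { x₃ }
  { x₁, x₄, x₅ }  = { x₄ } ∪ { x₁, x₅ }
  { x₂, x₃, x₆ }  = { x₂, x₃ } ∪ { x₆ }
  { x₂, x₄, x₅ }  = { x₄ } ∪ { x₂, x₅ }
  { x₂, x₄, x₆ }  = { x₁, x₃, x₅ }ᶜ
  { x₂, x₅, x₆ }  = { x₂ } ∪ { x₅, x₆ }
  { x₃, x₄, x₅ }  = { x₁, x₂, x₆ }ᶜ
  { x₃, x₄, x₆ }  = { x₁, x₂, x₅ }ᶜ
  { x₃, x₅, x₆ }  = { x₃, x₅ } ∪ { x₅, x₆ }
  { x₁, x₂, x₄, x₅ }  = { x₁, x₂, x₅ } ∪ { x₄ }
  { x₁, x₃, x₄, x₅ }  = { x₁, x₃, x₅ } ∪ { x₄ }
  { x₁, x₃, x₄, x₆ }  = { x₂, x₅ }ᶜ
  { x₂, x₃, x₄, x₆ }  = { x₁, x₅ }ᶜ
  { x₂, x₃, x₅, x₆ }  = { x₂, x₃ } ∪ { x₅, x₆ }
  — 63 sets.
Pass 5: +1 →
  { x₁, x₃, x₄ }  = { x₂, x₅, x₆ }ᶜ
  — 64 sets.
Pass 6 adds nothing — fixpoint reached.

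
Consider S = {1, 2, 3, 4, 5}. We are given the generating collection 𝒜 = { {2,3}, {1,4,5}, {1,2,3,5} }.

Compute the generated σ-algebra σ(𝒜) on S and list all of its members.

|σ(𝒜)| = 8.  σ(𝒜) = { {}, {4}, {1,5}, {2,3}, {1,4,5}, {2,3,4}, {1,2,3,5}, S }

Trace:
Seed the family with 𝒜 together with ∅ and S: { {}, {2,3}, {1,4,5}, {1,2,3,5}, S }.
Round 1: 1 new —
  {4}  = ᶜ of {1,2,3,5}
  (now 6)
Round 2 (1 new):
  {2,3,4}  = {4} ∪ {2,3}
  (now 7)
Round 3: +1 →
  {1,5}  = ᶜ of {2,3,4}
  (now 8)
Round 4 adds nothing — fixpoint reached.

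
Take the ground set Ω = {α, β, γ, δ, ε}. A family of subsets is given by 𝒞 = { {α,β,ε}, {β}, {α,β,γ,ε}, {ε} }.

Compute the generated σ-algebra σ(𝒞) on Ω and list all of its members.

Begin from { {}, {β}, {ε}, {α,β,ε}, {α,β,γ,ε}, Ω } (that is, 𝒞 plus ∅ and Ω).
Round 1. New:
  {δ}  = {α,β,γ,ε}ᶜ
  {β,ε}  = {β} ∪ {ε}
  {γ,δ}  = {α,β,ε}ᶜ
  {α,β,γ,δ}  = {ε}ᶜ
  {α,γ,δ,ε}  = {β}ᶜ
  |family| = 11
Round 2. New:
  {β,δ}  = {β} ∪ {δ}
  {δ,ε}  = {ε} ∪ {δ}
  {α,γ,δ}  = {β,ε}ᶜ
  {β,γ,δ}  = {γ,δ} ∪ {β}
  {β,δ,ε}  = {β,ε} ∪ {δ}
  {γ,δ,ε}  = {γ,δ} ∪ {ε}
  {α,β,δ,ε}  = {α,β,ε} ∪ {δ}
  {β,γ,δ,ε}  = {β,ε} ∪ {γ,δ}
  |family| = 19
Round 3: +7 →
  {α}  = {β,γ,δ,ε}ᶜ
  {γ}  = {α,β,δ,ε}ᶜ
  {α,β}  = {γ,δ,ε}ᶜ
  {α,γ}  = {β,δ,ε}ᶜ
  {α,ε}  = {β,γ,δ}ᶜ
  {α,β,γ}  = {δ,ε}ᶜ
  {α,γ,ε}  = {β,δ}ᶜ
  |family| = 26
Round 4 (6 new):
  {α,δ}  = {δ} ∪ {α}
  {β,γ}  = {β} ∪ {γ}
  {γ,ε}  = {ε} ∪ {γ}
  {α,β,δ}  = {α,β} ∪ {δ}
  {α,δ,ε}  = {δ,ε} ∪ {α,ε}
  {β,γ,ε}  = {β,ε} ∪ {γ}
  |family| = 32
Round 5: closed — nothing new.

σ(𝒞) = { {}, {α}, {β}, {γ}, {δ}, {ε}, {α,β}, {α,γ}, {α,δ}, {α,ε}, {β,γ}, {β,δ}, {β,ε}, {γ,δ}, {γ,ε}, {δ,ε}, {α,β,γ}, {α,β,δ}, {α,β,ε}, {α,γ,δ}, {α,γ,ε}, {α,δ,ε}, {β,γ,δ}, {β,γ,ε}, {β,δ,ε}, {γ,δ,ε}, {α,β,γ,δ}, {α,β,γ,ε}, {α,β,δ,ε}, {α,γ,δ,ε}, {β,γ,δ,ε}, Ω }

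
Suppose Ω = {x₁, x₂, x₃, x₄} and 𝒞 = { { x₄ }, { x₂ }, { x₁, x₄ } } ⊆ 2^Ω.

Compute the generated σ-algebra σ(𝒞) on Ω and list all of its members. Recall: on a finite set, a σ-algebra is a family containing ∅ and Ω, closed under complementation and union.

σ(𝒞) (16 sets): { {}, { x₁ }, { x₂ }, { x₃ }, { x₄ }, { x₁, x₂ }, { x₁, x₃ }, { x₁, x₄ }, { x₂, x₃ }, { x₂, x₄ }, { x₃, x₄ }, { x₁, x₂, x₃ }, { x₁, x₂, x₄ }, { x₁, x₃, x₄ }, { x₂, x₃, x₄ }, Ω }

Check:
Start: 𝒞 ∪ {∅, Ω} = { {}, { x₂ }, { x₄ }, { x₁, x₄ }, Ω }.
Round 1 (5 new):
  { x₂, x₃ }  = { x₁, x₄ }ᶜ
  { x₂, x₄ }  = { x₄ } ∪ { x₂ }
  { x₁, x₂, x₃ }  = { x₄ }ᶜ
  { x₁, x₂, x₄ }  = { x₁, x₄ } ∪ { x₂ }
  { x₁, x₃, x₄ }  = { x₂ }ᶜ
Round 2: 3 new —
  { x₃ }  = { x₁, x₂, x₄ }ᶜ
  { x₁, x₃ }  = { x₂, x₄ }ᶜ
  { x₂, x₃, x₄ }  = { x₂, x₃ } ∪ { x₄ }
Round 3. New:
  { x₁ }  = { x₂, x₃, x₄ }ᶜ
  { x₃, x₄ }  = { x₃ } ∪ { x₄ }
Round 4 (1 new):
  { x₁, x₂ }  = { x₃, x₄ }ᶜ
Round 5: stable.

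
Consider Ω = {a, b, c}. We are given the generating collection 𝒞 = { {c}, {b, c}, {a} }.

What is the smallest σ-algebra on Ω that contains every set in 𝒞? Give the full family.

Begin from { ∅, {a}, {c}, {b, c}, Ω } (that is, 𝒞 plus ∅ and Ω).
Pass 1: 2 new —
  {a, b}  = ᶜ of {c}
  {a, c}  = {c} ∪ {a}
  |family| = 7
Pass 2 (1 new):
  {b}  = ᶜ of {a, c}
  |family| = 8
Pass 3 adds nothing — fixpoint reached.

Therefore σ(𝒞) = { ∅, {a}, {b}, {c}, {a, b}, {a, c}, {b, c}, Ω } (|σ(𝒞)| = 8).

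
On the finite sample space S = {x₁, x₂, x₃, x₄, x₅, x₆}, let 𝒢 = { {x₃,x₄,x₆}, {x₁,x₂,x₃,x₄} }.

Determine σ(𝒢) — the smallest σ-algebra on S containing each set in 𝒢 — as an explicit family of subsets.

Initial family (4 sets): { {}, {x₃,x₄,x₆}, {x₁,x₂,x₃,x₄}, S }.
Round 1. New:
  {x₅,x₆}  = complement {x₁,x₂,x₃,x₄}
  {x₁,x₂,x₅}  = complement {x₃,x₄,x₆}
  {x₁,x₂,x₃,x₄,x₆}  = {x₃,x₄,x₆} ∪ {x₁,x₂,x₃,x₄}
  [7 total]
Round 2: +4 →
  {x₅}  = complement {x₁,x₂,x₃,x₄,x₆}
  {x₁,x₂,x₅,x₆}  = {x₁,x₂,x₅} ∪ {x₅,x₆}
  {x₃,x₄,x₅,x₆}  = {x₅,x₆} ∪ {x₃,x₄,x₆}
  {x₁,x₂,x₃,x₄,x₅}  = {x₁,x₂,x₅} ∪ {x₁,x₂,x₃,x₄}
  [11 total]
Round 3 adds 3:
  {x₆}  = complement {x₁,x₂,x₃,x₄,x₅}
  {x₁,x₂}  = complement {x₃,x₄,x₅,x₆}
  {x₃,x₄}  = complement {x₁,x₂,x₅,x₆}
  [14 total]
Round 4: +2 →
  {x₁,x₂,x₆}  = {x₁,x₂} ∪ {x₆}
  {x₃,x₄,x₅}  = {x₃,x₄} ∪ {x₅}
  [16 total]
Round 5 adds nothing — fixpoint reached.

|σ(𝒢)| = 16.  σ(𝒢) = { {}, {x₅}, {x₆}, {x₁,x₂}, {x₃,x₄}, {x₅,x₆}, {x₁,x₂,x₅}, {x₁,x₂,x₆}, {x₃,x₄,x₅}, {x₃,x₄,x₆}, {x₁,x₂,x₃,x₄}, {x₁,x₂,x₅,x₆}, {x₃,x₄,x₅,x₆}, {x₁,x₂,x₃,x₄,x₅}, {x₁,x₂,x₃,x₄,x₆}, S }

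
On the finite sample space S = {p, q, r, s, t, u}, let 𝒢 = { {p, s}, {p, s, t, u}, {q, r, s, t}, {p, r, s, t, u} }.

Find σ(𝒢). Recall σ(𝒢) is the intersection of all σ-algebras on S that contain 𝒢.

σ(𝒢) (64 sets): { {}, {p}, {q}, {r}, {s}, {t}, {u}, {p, q}, {p, r}, {p, s}, {p, t}, {p, u}, {q, r}, {q, s}, {q, t}, {q, u}, {r, s}, {r, t}, {r, u}, {s, t}, {s, u}, {t, u}, {p, q, r}, {p, q, s}, {p, q, t}, {p, q, u}, {p, r, s}, {p, r, t}, {p, r, u}, {p, s, t}, {p, s, u}, {p, t, u}, {q, r, s}, {q, r, t}, {q, r, u}, {q, s, t}, {q, s, u}, {q, t, u}, {r, s, t}, {r, s, u}, {r, t, u}, {s, t, u}, {p, q, r, s}, {p, q, r, t}, {p, q, r, u}, {p, q, s, t}, {p, q, s, u}, {p, q, t, u}, {p, r, s, t}, {p, r, s, u}, {p, r, t, u}, {p, s, t, u}, {q, r, s, t}, {q, r, s, u}, {q, r, t, u}, {q, s, t, u}, {r, s, t, u}, {p, q, r, s, t}, {p, q, r, s, u}, {p, q, r, t, u}, {p, q, s, t, u}, {p, r, s, t, u}, {q, r, s, t, u}, S }

Derivation:
Initial family (6 sets): { {}, {p, s}, {p, s, t, u}, {q, r, s, t}, {p, r, s, t, u}, S }.
Pass 1 (5 new):
  {q}  = S∖{p, r, s, t, u}
  {p, u}  = S∖{q, r, s, t}
  {q, r}  = S∖{p, s, t, u}
  {q, r, t, u}  = S∖{p, s}
  {p, q, r, s, t}  = {p, s} ∪ {q, r, s, t}
  — 11 sets.
Pass 2 adds 9:
  {u}  = S∖{p, q, r, s, t}
  {p, q, s}  = {q} ∪ {p, s}
  {p, q, u}  = {p, u} ∪ {q}
  {p, s, u}  = {p, u} ∪ {p, s}
  {p, q, r, s}  = {q, r} ∪ {p, s}
  {p, q, r, u}  = {p, u} ∪ {q, r}
  {p, q, r, t, u}  = {p, u} ∪ {q, r, t, u}
  {p, q, s, t, u}  = {p, s, t, u} ∪ {q}
  {q, r, s, t, u}  = {q, r, s, t} ∪ {q, r, t, u}
  — 20 sets.
Pass 3: 12 new —
  {p}  = S∖{q, r, s, t, u}
  {r}  = S∖{p, q, s, t, u}
  {s}  = S∖{p, q, r, t, u}
  {q, u}  = {q} ∪ {u}
  {s, t}  = S∖{p, q, r, u}
  {t, u}  = S∖{p, q, r, s}
  {q, r, t}  = S∖{p, s, u}
  {q, r, u}  = {u} ∪ {q, r}
  {r, s, t}  = S∖{p, q, u}
  {r, t, u}  = S∖{p, q, s}
  {p, q, s, u}  = {p, u} ∪ {p, q, s}
  {p, q, r, s, u}  = {p, u} ∪ {p, q, r, s}
  — 32 sets.
Pass 4. New:
  {t}  = S∖{p, q, r, s, u}
  {p, q}  = {p} ∪ {q}
  {p, r}  = {p} ∪ {r}
  {q, s}  = {q} ∪ {s}
  {r, s}  = {r} ∪ {s}
  {r, t}  = S∖{p, q, s, u}
  {r, u}  = {u} ∪ {r}
  {s, u}  = {u} ∪ {s}
  {p, q, r}  = {p} ∪ {q, r}
  {p, r, s}  = {r} ∪ {p, s}
  {p, r, u}  = {p, u} ∪ {r}
  {p, s, t}  = S∖{q, r, u}
  {p, t, u}  = {t, u} ∪ {p}
  {q, r, s}  = {q, r} ∪ {s}
  {q, s, t}  = {q} ∪ {s, t}
  {q, s, u}  = {q, u} ∪ {s}
  {q, t, u}  = {t, u} ∪ {q}
  {s, t, u}  = {t, u} ∪ {s, t}
  {p, q, r, t}  = {p} ∪ {q, r, t}
  {p, q, s, t}  = {p, q, s} ∪ {s, t}
  {p, q, t, u}  = {t, u} ∪ {p, q, u}
  {p, r, s, t}  = S∖{q, u}
  {p, r, s, u}  = {p, s, u} ∪ {r}
  {p, r, t, u}  = {p} ∪ {r, t, u}
  {q, r, s, u}  = {q, r, u} ∪ {s}
  {q, s, t, u}  = {q, u} ∪ {s, t}
  {r, s, t, u}  = {r, s, t} ∪ {t, u}
  — 59 sets.
Pass 5 (5 new):
  {p, t}  = S∖{q, r, s, u}
  {q, t}  = S∖{p, r, s, u}
  {p, q, t}  = {p, q} ∪ {t}
  {p, r, t}  = S∖{q, s, u}
  {r, s, u}  = {r, s} ∪ {s, u}
  — 64 sets.
Pass 6: no new sets; the family is a σ-algebra.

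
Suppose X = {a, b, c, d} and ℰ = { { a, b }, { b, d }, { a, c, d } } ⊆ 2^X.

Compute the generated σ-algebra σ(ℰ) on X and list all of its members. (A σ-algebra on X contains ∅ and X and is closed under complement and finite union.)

σ(ℰ) (16 sets): { ∅, { a }, { b }, { c }, { d }, { a, b }, { a, c }, { a, d }, { b, c }, { b, d }, { c, d }, { a, b, c }, { a, b, d }, { a, c, d }, { b, c, d }, X }

Derivation:
Seed the family with ℰ together with ∅ and X: { ∅, { a, b }, { b, d }, { a, c, d }, X }.
Step 1 (4 new):
  { b }  = complement { a, c, d }
  { a, c }  = complement { b, d }
  { c, d }  = complement { a, b }
  { a, b, d }  = { a, b } ∪ { b, d }
  [9 total]
Step 2. New:
  { c }  = complement { a, b, d }
  { a, b, c }  = { a, b } ∪ { a, c }
  { b, c, d }  = { c, d } ∪ { b }
  [12 total]
Step 3: 3 new —
  { a }  = complement { b, c, d }
  { d }  = complement { a, b, c }
  { b, c }  = { c } ∪ { b }
  [15 total]
Step 4: +1 →
  { a, d }  = complement { b, c }
  [16 total]
Step 5: closed — nothing new.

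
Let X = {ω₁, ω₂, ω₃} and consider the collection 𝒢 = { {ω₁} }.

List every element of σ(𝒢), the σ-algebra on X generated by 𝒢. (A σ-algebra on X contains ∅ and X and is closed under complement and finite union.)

σ(𝒢) = { {}, {ω₁}, {ω₂, ω₃}, X }

Derivation:
Start: 𝒢 ∪ {∅, X} = { {}, {ω₁}, X }.
Round 1 adds 1:
  {ω₂, ω₃}  = ᶜ of {ω₁}
  (now 4)
Round 2: no new sets; the family is a σ-algebra.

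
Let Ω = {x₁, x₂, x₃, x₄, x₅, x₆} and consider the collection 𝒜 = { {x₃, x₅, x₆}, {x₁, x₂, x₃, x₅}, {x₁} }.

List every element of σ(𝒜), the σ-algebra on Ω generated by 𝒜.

Answer: σ(𝒜) = { ∅, {x₁}, {x₂}, {x₄}, {x₆}, {x₁, x₂}, {x₁, x₄}, {x₁, x₆}, {x₂, x₄}, {x₂, x₆}, {x₃, x₅}, {x₄, x₆}, {x₁, x₂, x₄}, {x₁, x₂, x₆}, {x₁, x₃, x₅}, {x₁, x₄, x₆}, {x₂, x₃, x₅}, {x₂, x₄, x₆}, {x₃, x₄, x₅}, {x₃, x₅, x₆}, {x₁, x₂, x₃, x₅}, {x₁, x₂, x₄, x₆}, {x₁, x₃, x₄, x₅}, {x₁, x₃, x₅, x₆}, {x₂, x₃, x₄, x₅}, {x₂, x₃, x₅, x₆}, {x₃, x₄, x₅, x₆}, {x₁, x₂, x₃, x₄, x₅}, {x₁, x₂, x₃, x₅, x₆}, {x₁, x₃, x₄, x₅, x₆}, {x₂, x₃, x₄, x₅, x₆}, Ω }

Check:
Seed the family with 𝒜 together with ∅ and Ω: { ∅, {x₁}, {x₃, x₅, x₆}, {x₁, x₂, x₃, x₅}, Ω }.
Step 1 adds 5:
  {x₄, x₆}  = {x₁, x₂, x₃, x₅}ᶜ
  {x₁, x₂, x₄}  = {x₃, x₅, x₆}ᶜ
  {x₁, x₃, x₅, x₆}  = {x₃, x₅, x₆} ∪ {x₁}
  {x₁, x₂, x₃, x₅, x₆}  = {x₃, x₅, x₆} ∪ {x₁, x₂, x₃, x₅}
  {x₂, x₃, x₄, x₅, x₆}  = {x₁}ᶜ
  (now 10)
Step 2 adds 7:
  {x₄}  = {x₁, x₂, x₃, x₅, x₆}ᶜ
  {x₂, x₄}  = {x₁, x₃, x₅, x₆}ᶜ
  {x₁, x₄, x₆}  = {x₁} ∪ {x₄, x₆}
  {x₁, x₂, x₄, x₆}  = {x₁, x₂, x₄} ∪ {x₄, x₆}
  {x₃, x₄, x₅, x₆}  = {x₃, x₅, x₆} ∪ {x₄, x₆}
  {x₁, x₂, x₃, x₄, x₅}  = {x₁, x₂, x₄} ∪ {x₁, x₂, x₃, x₅}
  {x₁, x₃, x₄, x₅, x₆}  = {x₁, x₃, x₅, x₆} ∪ {x₄, x₆}
  (now 17)
Step 3. New:
  {x₂}  = {x₁, x₃, x₄, x₅, x₆}ᶜ
  {x₆}  = {x₁, x₂, x₃, x₄, x₅}ᶜ
  {x₁, x₂}  = {x₃, x₄, x₅, x₆}ᶜ
  {x₁, x₄}  = {x₄} ∪ {x₁}
  {x₃, x₅}  = {x₁, x₂, x₄, x₆}ᶜ
  {x₂, x₃, x₅}  = {x₁, x₄, x₆}ᶜ
  {x₂, x₄, x₆}  = {x₄, x₆} ∪ {x₂, x₄}
  (now 24)
Step 4. New:
  {x₁, x₆}  = {x₁} ∪ {x₆}
  {x₂, x₆}  = {x₂} ∪ {x₆}
  {x₁, x₂, x₆}  = {x₁, x₂} ∪ {x₆}
  {x₁, x₃, x₅}  = {x₂, x₄, x₆}ᶜ
  {x₃, x₄, x₅}  = {x₄} ∪ {x₃, x₅}
  {x₁, x₃, x₄, x₅}  = {x₁, x₄} ∪ {x₃, x₅}
  {x₂, x₃, x₄, x₅}  = {x₂, x₃, x₅} ∪ {x₄}
  {x₂, x₃, x₅, x₆}  = {x₁, x₄}ᶜ
  (now 32)
Step 5: stable.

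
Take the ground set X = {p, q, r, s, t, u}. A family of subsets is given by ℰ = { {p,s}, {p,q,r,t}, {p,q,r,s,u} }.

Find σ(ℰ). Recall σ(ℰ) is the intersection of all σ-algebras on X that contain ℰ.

Initial family (5 sets): { {}, {p,s}, {p,q,r,t}, {p,q,r,s,u}, X }.
Round 1. New:
  {t}  = complement {p,q,r,s,u}
  {s,u}  = complement {p,q,r,t}
  {q,r,t,u}  = complement {p,s}
  {p,q,r,s,t}  = {p,s} ∪ {p,q,r,t}
  — 9 sets.
Round 2 (6 new):
  {u}  = complement {p,q,r,s,t}
  {p,s,t}  = {t} ∪ {p,s}
  {p,s,u}  = {p,s} ∪ {s,u}
  {s,t,u}  = {t} ∪ {s,u}
  {p,q,r,t,u}  = {p,q,r,t} ∪ {q,r,t,u}
  {q,r,s,t,u}  = {s,u} ∪ {q,r,t,u}
  — 15 sets.
Round 3. New:
  {p}  = complement {q,r,s,t,u}
  {s}  = complement {p,q,r,t,u}
  {t,u}  = {t} ∪ {u}
  {p,q,r}  = complement {s,t,u}
  {q,r,t}  = complement {p,s,u}
  {q,r,u}  = complement {p,s,t}
  {p,s,t,u}  = {p,s,t} ∪ {s,u}
  — 22 sets.
Round 4 adds 9:
  {p,t}  = {t} ∪ {p}
  {p,u}  = {u} ∪ {p}
  {q,r}  = complement {p,s,t,u}
  {s,t}  = {t} ∪ {s}
  {p,t,u}  = {t,u} ∪ {p}
  {p,q,r,s}  = complement {t,u}
  {p,q,r,u}  = {p,q,r} ∪ {q,r,u}
  {q,r,s,t}  = {q,r,t} ∪ {s}
  {q,r,s,u}  = {s,u} ∪ {q,r,u}
  — 31 sets.
Round 5. New:
  {q,r,s}  = complement {p,t,u}
  — 32 sets.
Round 6: closed — nothing new.

Hence σ(ℰ) has 32 members: { {}, {p}, {s}, {t}, {u}, {p,s}, {p,t}, {p,u}, {q,r}, {s,t}, {s,u}, {t,u}, {p,q,r}, {p,s,t}, {p,s,u}, {p,t,u}, {q,r,s}, {q,r,t}, {q,r,u}, {s,t,u}, {p,q,r,s}, {p,q,r,t}, {p,q,r,u}, {p,s,t,u}, {q,r,s,t}, {q,r,s,u}, {q,r,t,u}, {p,q,r,s,t}, {p,q,r,s,u}, {p,q,r,t,u}, {q,r,s,t,u}, X }.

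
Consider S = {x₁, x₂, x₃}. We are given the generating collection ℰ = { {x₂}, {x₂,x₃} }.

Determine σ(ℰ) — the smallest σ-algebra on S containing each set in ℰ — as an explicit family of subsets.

Answer: σ(ℰ) = { {}, {x₁}, {x₂}, {x₃}, {x₁,x₂}, {x₁,x₃}, {x₂,x₃}, S }

Trace:
Seed the family with ℰ together with ∅ and S: { {}, {x₂}, {x₂,x₃}, S }.
Step 1: +2 →
  {x₁}  = complement {x₂,x₃}
  {x₁,x₃}  = complement {x₂}
  |family| = 6
Step 2 adds 1:
  {x₁,x₂}  = {x₂} ∪ {x₁}
  |family| = 7
Step 3 (1 new):
  {x₃}  = complement {x₁,x₂}
  |family| = 8
Step 4: stable.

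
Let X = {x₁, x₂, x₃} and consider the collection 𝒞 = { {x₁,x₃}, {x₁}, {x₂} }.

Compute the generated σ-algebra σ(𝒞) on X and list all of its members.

Initial family (5 sets): { ∅, {x₁}, {x₂}, {x₁,x₃}, X }.
Step 1 (2 new):
  {x₁,x₂}  = {x₂} ∪ {x₁}
  {x₂,x₃}  = X∖{x₁}
  — 7 sets.
Step 2: +1 →
  {x₃}  = X∖{x₁,x₂}
  — 8 sets.
After Step 3 the family is unchanged; done.

Hence σ(𝒞) has 8 members: { ∅, {x₁}, {x₂}, {x₃}, {x₁,x₂}, {x₁,x₃}, {x₂,x₃}, X }.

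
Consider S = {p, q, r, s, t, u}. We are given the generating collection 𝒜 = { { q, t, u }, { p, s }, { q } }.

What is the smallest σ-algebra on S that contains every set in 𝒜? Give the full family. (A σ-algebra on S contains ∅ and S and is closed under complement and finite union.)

Begin from { {  }, { q }, { p, s }, { q, t, u }, S } (that is, 𝒜 plus ∅ and S).
Step 1: +5 →
  { p, q, s }  = { p, s } ∪ { q }
  { p, r, s }  = S∖{ q, t, u }
  { q, r, t, u }  = S∖{ p, s }
  { p, q, s, t, u }  = { p, s } ∪ { q, t, u }
  { p, r, s, t, u }  = S∖{ q }
Step 2: +3 →
  { r }  = S∖{ p, q, s, t, u }
  { r, t, u }  = S∖{ p, q, s }
  { p, q, r, s }  = { q } ∪ { p, r, s }
Step 3 (2 new):
  { q, r }  = { r } ∪ { q }
  { t, u }  = S∖{ p, q, r, s }
Step 4 adds 1:
  { p, s, t, u }  = S∖{ q, r }
Step 5: closed — nothing new.

σ(𝒜) = { {  }, { q }, { r }, { p, s }, { q, r }, { t, u }, { p, q, s }, { p, r, s }, { q, t, u }, { r, t, u }, { p, q, r, s }, { p, s, t, u }, { q, r, t, u }, { p, q, s, t, u }, { p, r, s, t, u }, S }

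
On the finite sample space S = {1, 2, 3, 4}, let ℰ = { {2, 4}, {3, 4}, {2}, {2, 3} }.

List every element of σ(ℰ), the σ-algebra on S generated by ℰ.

Seed the family with ℰ together with ∅ and S: { {}, {2}, {2, 3}, {2, 4}, {3, 4}, S }.
Round 1 (5 new):
  {1, 2}  = {3, 4}ᶜ
  {1, 3}  = {2, 4}ᶜ
  {1, 4}  = {2, 3}ᶜ
  {1, 3, 4}  = {2}ᶜ
  {2, 3, 4}  = {3, 4} ∪ {2, 3}
  (now 11)
Round 2: +3 →
  {1}  = {2, 3, 4}ᶜ
  {1, 2, 3}  = {1, 2} ∪ {2, 3}
  {1, 2, 4}  = {1, 2} ∪ {1, 4}
  (now 14)
Round 3 (2 new):
  {3}  = {1, 2, 4}ᶜ
  {4}  = {1, 2, 3}ᶜ
  (now 16)
After Round 4 the family is unchanged; done.

Hence σ(ℰ) has 16 members: { {}, {1}, {2}, {3}, {4}, {1, 2}, {1, 3}, {1, 4}, {2, 3}, {2, 4}, {3, 4}, {1, 2, 3}, {1, 2, 4}, {1, 3, 4}, {2, 3, 4}, S }.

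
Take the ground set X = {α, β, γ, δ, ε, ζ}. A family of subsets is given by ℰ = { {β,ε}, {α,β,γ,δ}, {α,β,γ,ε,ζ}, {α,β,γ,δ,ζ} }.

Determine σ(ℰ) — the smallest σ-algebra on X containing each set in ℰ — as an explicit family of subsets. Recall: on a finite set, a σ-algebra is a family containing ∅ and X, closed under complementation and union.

Initial family (6 sets): { {}, {β,ε}, {α,β,γ,δ}, {α,β,γ,δ,ζ}, {α,β,γ,ε,ζ}, X }.
Iteration 1: 5 new —
  {δ}  = X∖{α,β,γ,ε,ζ}
  {ε}  = X∖{α,β,γ,δ,ζ}
  {ε,ζ}  = X∖{α,β,γ,δ}
  {α,γ,δ,ζ}  = X∖{β,ε}
  {α,β,γ,δ,ε}  = {β,ε} ∪ {α,β,γ,δ}
Iteration 2: 6 new —
  {ζ}  = X∖{α,β,γ,δ,ε}
  {δ,ε}  = {ε} ∪ {δ}
  {β,δ,ε}  = {β,ε} ∪ {δ}
  {β,ε,ζ}  = {β,ε} ∪ {ε,ζ}
  {δ,ε,ζ}  = {ε,ζ} ∪ {δ}
  {α,γ,δ,ε,ζ}  = {ε,ζ} ∪ {α,γ,δ,ζ}
Iteration 3 adds 7:
  {β}  = X∖{α,γ,δ,ε,ζ}
  {δ,ζ}  = {δ} ∪ {ζ}
  {α,β,γ}  = X∖{δ,ε,ζ}
  {α,γ,δ}  = X∖{β,ε,ζ}
  {α,γ,ζ}  = X∖{β,δ,ε}
  {α,β,γ,ζ}  = X∖{δ,ε}
  {β,δ,ε,ζ}  = {δ,ε} ∪ {β,ε,ζ}
Iteration 4: +7 →
  {α,γ}  = X∖{β,δ,ε,ζ}
  {β,δ}  = {β} ∪ {δ}
  {β,ζ}  = {β} ∪ {ζ}
  {β,δ,ζ}  = {β} ∪ {δ,ζ}
  {α,β,γ,ε}  = X∖{δ,ζ}
  {α,γ,δ,ε}  = {ε} ∪ {α,γ,δ}
  {α,γ,ε,ζ}  = {ε,ζ} ∪ {α,γ,ζ}
Iteration 5: +1 →
  {α,γ,ε}  = X∖{β,δ,ζ}
Iteration 6: stable.

Hence σ(ℰ) has 32 members: { {}, {β}, {δ}, {ε}, {ζ}, {α,γ}, {β,δ}, {β,ε}, {β,ζ}, {δ,ε}, {δ,ζ}, {ε,ζ}, {α,β,γ}, {α,γ,δ}, {α,γ,ε}, {α,γ,ζ}, {β,δ,ε}, {β,δ,ζ}, {β,ε,ζ}, {δ,ε,ζ}, {α,β,γ,δ}, {α,β,γ,ε}, {α,β,γ,ζ}, {α,γ,δ,ε}, {α,γ,δ,ζ}, {α,γ,ε,ζ}, {β,δ,ε,ζ}, {α,β,γ,δ,ε}, {α,β,γ,δ,ζ}, {α,β,γ,ε,ζ}, {α,γ,δ,ε,ζ}, X }.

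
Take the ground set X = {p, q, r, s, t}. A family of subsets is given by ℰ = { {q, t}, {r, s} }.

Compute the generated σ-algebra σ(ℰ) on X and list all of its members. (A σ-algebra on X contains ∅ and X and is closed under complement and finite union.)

Initial family (4 sets): { {}, {q, t}, {r, s}, X }.
Round 1. New:
  {p, q, t}  = complement {r, s}
  {p, r, s}  = complement {q, t}
  {q, r, s, t}  = {q, t} ∪ {r, s}
  (now 7)
Round 2 adds 1:
  {p}  = complement {q, r, s, t}
  (now 8)
Round 3 adds nothing — fixpoint reached.

Therefore σ(ℰ) = { {}, {p}, {q, t}, {r, s}, {p, q, t}, {p, r, s}, {q, r, s, t}, X } (|σ(ℰ)| = 8).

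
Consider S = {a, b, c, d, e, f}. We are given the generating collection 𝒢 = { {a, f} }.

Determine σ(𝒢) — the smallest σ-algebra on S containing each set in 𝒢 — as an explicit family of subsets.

Take S₀ = 𝒢 ∪ {∅, S} = { {}, {a, f}, S }.
Round 1 adds 1:
  {b, c, d, e}  = ᶜ of {a, f}
Round 2: closed — nothing new.

Hence σ(𝒢) has 4 members: { {}, {a, f}, {b, c, d, e}, S }.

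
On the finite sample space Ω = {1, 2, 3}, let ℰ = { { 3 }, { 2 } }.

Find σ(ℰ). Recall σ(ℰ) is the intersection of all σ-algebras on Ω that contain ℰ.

Answer: σ(ℰ) = { ∅, { 1 }, { 2 }, { 3 }, { 1, 2 }, { 1, 3 }, { 2, 3 }, Ω }

Check:
Seed the family with ℰ together with ∅ and Ω: { ∅, { 2 }, { 3 }, Ω }.
Round 1. New:
  { 1, 2 }  = complement { 3 }
  { 1, 3 }  = complement { 2 }
  { 2, 3 }  = { 3 } ∪ { 2 }
  |family| = 7
Round 2: +1 →
  { 1 }  = complement { 2, 3 }
  |family| = 8
Round 3: stable.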